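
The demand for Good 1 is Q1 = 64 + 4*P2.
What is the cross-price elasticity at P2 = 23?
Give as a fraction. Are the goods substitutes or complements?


dQ1/dP2 = 4
At P2 = 23: Q1 = 64 + 4*23 = 156
Exy = (dQ1/dP2)(P2/Q1) = 4 * 23 / 156 = 23/39
Since Exy > 0, the goods are substitutes.

23/39 (substitutes)


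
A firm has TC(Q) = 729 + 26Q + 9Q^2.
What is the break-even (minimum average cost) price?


AC(Q) = 729/Q + 26 + 9Q
To minimize: dAC/dQ = -729/Q^2 + 9 = 0
Q^2 = 729/9 = 81
Q* = 9
Min AC = 729/9 + 26 + 9*9
Min AC = 81 + 26 + 81 = 188

188


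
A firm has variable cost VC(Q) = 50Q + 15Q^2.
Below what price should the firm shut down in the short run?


AVC(Q) = VC(Q)/Q = 50 + 15Q
AVC is increasing in Q, so minimum AVC is at Q -> 0+.
Min AVC = 50
The firm should shut down if P < 50.

50


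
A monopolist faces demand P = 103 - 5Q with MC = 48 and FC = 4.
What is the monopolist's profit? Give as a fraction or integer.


MR = MC: 103 - 10Q = 48
Q* = 11/2
P* = 103 - 5*11/2 = 151/2
Profit = (P* - MC)*Q* - FC
= (151/2 - 48)*11/2 - 4
= 55/2*11/2 - 4
= 605/4 - 4 = 589/4

589/4


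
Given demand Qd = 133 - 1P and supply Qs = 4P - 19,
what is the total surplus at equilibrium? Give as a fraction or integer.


Find equilibrium: 133 - 1P = 4P - 19
133 + 19 = 5P
P* = 152/5 = 152/5
Q* = 4*152/5 - 19 = 513/5
Inverse demand: P = 133 - Q/1, so P_max = 133
Inverse supply: P = 19/4 + Q/4, so P_min = 19/4
CS = (1/2) * 513/5 * (133 - 152/5) = 263169/50
PS = (1/2) * 513/5 * (152/5 - 19/4) = 263169/200
TS = CS + PS = 263169/50 + 263169/200 = 263169/40

263169/40


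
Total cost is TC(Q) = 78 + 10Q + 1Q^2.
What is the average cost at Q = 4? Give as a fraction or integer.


TC(4) = 78 + 10*4 + 1*4^2
TC(4) = 78 + 40 + 16 = 134
AC = TC/Q = 134/4 = 67/2

67/2


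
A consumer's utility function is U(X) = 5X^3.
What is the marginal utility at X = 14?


MU = dU/dX = 5*3*X^(3-1)
MU = 15*X^2
At X = 14:
MU = 15 * 14^2
MU = 15 * 196 = 2940

2940


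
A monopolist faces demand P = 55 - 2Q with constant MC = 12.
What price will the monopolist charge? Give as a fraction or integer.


MR = 55 - 4Q
Set MR = MC: 55 - 4Q = 12
Q* = 43/4
Substitute into demand:
P* = 55 - 2*43/4 = 67/2

67/2


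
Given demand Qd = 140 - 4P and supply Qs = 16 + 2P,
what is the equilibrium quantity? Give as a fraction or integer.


First find equilibrium price:
140 - 4P = 16 + 2P
P* = 124/6 = 62/3
Then substitute into demand:
Q* = 140 - 4 * 62/3 = 172/3

172/3


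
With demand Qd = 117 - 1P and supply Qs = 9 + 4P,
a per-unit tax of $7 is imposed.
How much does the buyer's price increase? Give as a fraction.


With a per-unit tax, the buyer's price increase depends on relative slopes.
Supply slope: d = 4, Demand slope: b = 1
Buyer's price increase = d * tax / (b + d)
= 4 * 7 / (1 + 4)
= 28 / 5 = 28/5

28/5


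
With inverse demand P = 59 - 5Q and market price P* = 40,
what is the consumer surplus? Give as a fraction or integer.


Maximum willingness to pay (at Q=0): P_max = 59
Quantity demanded at P* = 40:
Q* = (59 - 40)/5 = 19/5
CS = (1/2) * Q* * (P_max - P*)
CS = (1/2) * 19/5 * (59 - 40)
CS = (1/2) * 19/5 * 19 = 361/10

361/10


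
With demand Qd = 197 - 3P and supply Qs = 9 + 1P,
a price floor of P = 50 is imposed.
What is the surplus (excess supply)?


At P = 50:
Qd = 197 - 3*50 = 47
Qs = 9 + 1*50 = 59
Surplus = Qs - Qd = 59 - 47 = 12

12


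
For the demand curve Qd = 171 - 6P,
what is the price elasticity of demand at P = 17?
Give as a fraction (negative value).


dQ/dP = -6
At P = 17: Q = 171 - 6*17 = 69
E = (dQ/dP)(P/Q) = (-6)(17/69) = -34/23

-34/23


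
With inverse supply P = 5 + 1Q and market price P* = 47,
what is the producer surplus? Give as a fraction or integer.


Minimum supply price (at Q=0): P_min = 5
Quantity supplied at P* = 47:
Q* = (47 - 5)/1 = 42
PS = (1/2) * Q* * (P* - P_min)
PS = (1/2) * 42 * (47 - 5)
PS = (1/2) * 42 * 42 = 882

882


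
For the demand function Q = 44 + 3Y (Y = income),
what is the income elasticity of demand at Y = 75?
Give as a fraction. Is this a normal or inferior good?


dQ/dY = 3
At Y = 75: Q = 44 + 3*75 = 269
Ey = (dQ/dY)(Y/Q) = 3 * 75 / 269 = 225/269
Since Ey > 0, this is a normal good.

225/269 (normal good)


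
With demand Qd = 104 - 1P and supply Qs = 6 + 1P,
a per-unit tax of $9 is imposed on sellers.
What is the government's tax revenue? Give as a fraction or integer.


With tax on sellers, new supply: Qs' = 6 + 1(P - 9)
= 1P - 3
New equilibrium quantity:
Q_new = 101/2
Tax revenue = tax * Q_new = 9 * 101/2 = 909/2

909/2


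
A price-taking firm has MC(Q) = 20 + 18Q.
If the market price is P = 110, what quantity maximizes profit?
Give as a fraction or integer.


In perfect competition, profit is maximized where P = MC.
110 = 20 + 18Q
90 = 18Q
Q* = 90/18 = 5

5


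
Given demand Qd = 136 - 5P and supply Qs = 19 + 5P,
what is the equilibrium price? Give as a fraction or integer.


At equilibrium, Qd = Qs.
136 - 5P = 19 + 5P
136 - 19 = 5P + 5P
117 = 10P
P* = 117/10 = 117/10

117/10


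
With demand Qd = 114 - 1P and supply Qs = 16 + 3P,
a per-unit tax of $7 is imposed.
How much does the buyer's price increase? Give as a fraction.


With a per-unit tax, the buyer's price increase depends on relative slopes.
Supply slope: d = 3, Demand slope: b = 1
Buyer's price increase = d * tax / (b + d)
= 3 * 7 / (1 + 3)
= 21 / 4 = 21/4

21/4


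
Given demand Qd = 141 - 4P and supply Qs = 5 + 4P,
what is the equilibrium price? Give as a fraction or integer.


At equilibrium, Qd = Qs.
141 - 4P = 5 + 4P
141 - 5 = 4P + 4P
136 = 8P
P* = 136/8 = 17

17


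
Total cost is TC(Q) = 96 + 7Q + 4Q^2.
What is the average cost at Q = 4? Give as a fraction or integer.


TC(4) = 96 + 7*4 + 4*4^2
TC(4) = 96 + 28 + 64 = 188
AC = TC/Q = 188/4 = 47

47


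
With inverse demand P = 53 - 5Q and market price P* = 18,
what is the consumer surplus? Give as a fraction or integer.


Maximum willingness to pay (at Q=0): P_max = 53
Quantity demanded at P* = 18:
Q* = (53 - 18)/5 = 7
CS = (1/2) * Q* * (P_max - P*)
CS = (1/2) * 7 * (53 - 18)
CS = (1/2) * 7 * 35 = 245/2

245/2


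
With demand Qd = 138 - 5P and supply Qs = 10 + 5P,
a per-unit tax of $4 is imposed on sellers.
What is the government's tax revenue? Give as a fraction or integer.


With tax on sellers, new supply: Qs' = 10 + 5(P - 4)
= 5P - 10
New equilibrium quantity:
Q_new = 64
Tax revenue = tax * Q_new = 4 * 64 = 256

256


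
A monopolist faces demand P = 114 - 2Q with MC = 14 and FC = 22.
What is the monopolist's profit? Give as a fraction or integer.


MR = MC: 114 - 4Q = 14
Q* = 25
P* = 114 - 2*25 = 64
Profit = (P* - MC)*Q* - FC
= (64 - 14)*25 - 22
= 50*25 - 22
= 1250 - 22 = 1228

1228


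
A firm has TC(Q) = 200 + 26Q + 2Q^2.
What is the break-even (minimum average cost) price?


AC(Q) = 200/Q + 26 + 2Q
To minimize: dAC/dQ = -200/Q^2 + 2 = 0
Q^2 = 200/2 = 100
Q* = 10
Min AC = 200/10 + 26 + 2*10
Min AC = 20 + 26 + 20 = 66

66


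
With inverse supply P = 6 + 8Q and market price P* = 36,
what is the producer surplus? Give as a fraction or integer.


Minimum supply price (at Q=0): P_min = 6
Quantity supplied at P* = 36:
Q* = (36 - 6)/8 = 15/4
PS = (1/2) * Q* * (P* - P_min)
PS = (1/2) * 15/4 * (36 - 6)
PS = (1/2) * 15/4 * 30 = 225/4

225/4


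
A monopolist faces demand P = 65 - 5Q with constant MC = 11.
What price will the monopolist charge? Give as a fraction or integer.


MR = 65 - 10Q
Set MR = MC: 65 - 10Q = 11
Q* = 27/5
Substitute into demand:
P* = 65 - 5*27/5 = 38

38


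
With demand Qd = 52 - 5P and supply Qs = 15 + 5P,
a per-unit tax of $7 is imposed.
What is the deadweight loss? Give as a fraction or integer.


Pre-tax equilibrium quantity: Q* = 67/2
Post-tax equilibrium quantity: Q_tax = 16
Reduction in quantity: Q* - Q_tax = 35/2
DWL = (1/2) * tax * (Q* - Q_tax)
DWL = (1/2) * 7 * 35/2 = 245/4

245/4


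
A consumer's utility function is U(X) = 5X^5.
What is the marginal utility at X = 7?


MU = dU/dX = 5*5*X^(5-1)
MU = 25*X^4
At X = 7:
MU = 25 * 7^4
MU = 25 * 2401 = 60025

60025


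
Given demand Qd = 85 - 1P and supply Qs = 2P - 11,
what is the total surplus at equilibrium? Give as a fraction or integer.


Find equilibrium: 85 - 1P = 2P - 11
85 + 11 = 3P
P* = 96/3 = 32
Q* = 2*32 - 11 = 53
Inverse demand: P = 85 - Q/1, so P_max = 85
Inverse supply: P = 11/2 + Q/2, so P_min = 11/2
CS = (1/2) * 53 * (85 - 32) = 2809/2
PS = (1/2) * 53 * (32 - 11/2) = 2809/4
TS = CS + PS = 2809/2 + 2809/4 = 8427/4

8427/4


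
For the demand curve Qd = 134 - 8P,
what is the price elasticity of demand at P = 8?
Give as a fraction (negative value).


dQ/dP = -8
At P = 8: Q = 134 - 8*8 = 70
E = (dQ/dP)(P/Q) = (-8)(8/70) = -32/35

-32/35


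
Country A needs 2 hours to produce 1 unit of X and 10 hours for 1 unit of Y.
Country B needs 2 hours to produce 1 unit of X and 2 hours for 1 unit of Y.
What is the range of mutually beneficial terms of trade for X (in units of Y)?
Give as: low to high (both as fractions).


Opportunity cost of X for Country A = hours_X / hours_Y = 2/10 = 1/5 units of Y
Opportunity cost of X for Country B = hours_X / hours_Y = 2/2 = 1 units of Y
Terms of trade must be between the two opportunity costs.
Range: 1/5 to 1

1/5 to 1


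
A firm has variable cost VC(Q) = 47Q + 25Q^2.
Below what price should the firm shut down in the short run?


AVC(Q) = VC(Q)/Q = 47 + 25Q
AVC is increasing in Q, so minimum AVC is at Q -> 0+.
Min AVC = 47
The firm should shut down if P < 47.

47


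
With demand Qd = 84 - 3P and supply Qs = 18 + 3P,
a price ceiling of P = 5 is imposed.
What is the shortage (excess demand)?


At P = 5:
Qd = 84 - 3*5 = 69
Qs = 18 + 3*5 = 33
Shortage = Qd - Qs = 69 - 33 = 36

36


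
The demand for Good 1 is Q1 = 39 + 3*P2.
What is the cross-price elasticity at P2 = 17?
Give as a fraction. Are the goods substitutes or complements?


dQ1/dP2 = 3
At P2 = 17: Q1 = 39 + 3*17 = 90
Exy = (dQ1/dP2)(P2/Q1) = 3 * 17 / 90 = 17/30
Since Exy > 0, the goods are substitutes.

17/30 (substitutes)


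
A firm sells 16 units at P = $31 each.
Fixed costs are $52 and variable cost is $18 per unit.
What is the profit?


Total Revenue = P * Q = 31 * 16 = $496
Total Cost = FC + VC*Q = 52 + 18*16 = $340
Profit = TR - TC = 496 - 340 = $156

$156


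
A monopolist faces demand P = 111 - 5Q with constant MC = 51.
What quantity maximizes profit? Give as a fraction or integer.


TR = P*Q = (111 - 5Q)Q = 111Q - 5Q^2
MR = dTR/dQ = 111 - 10Q
Set MR = MC:
111 - 10Q = 51
60 = 10Q
Q* = 60/10 = 6

6


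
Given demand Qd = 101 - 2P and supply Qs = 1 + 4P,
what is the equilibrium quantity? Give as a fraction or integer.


First find equilibrium price:
101 - 2P = 1 + 4P
P* = 100/6 = 50/3
Then substitute into demand:
Q* = 101 - 2 * 50/3 = 203/3

203/3


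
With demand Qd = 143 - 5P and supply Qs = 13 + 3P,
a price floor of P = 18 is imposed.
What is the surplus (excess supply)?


At P = 18:
Qd = 143 - 5*18 = 53
Qs = 13 + 3*18 = 67
Surplus = Qs - Qd = 67 - 53 = 14

14


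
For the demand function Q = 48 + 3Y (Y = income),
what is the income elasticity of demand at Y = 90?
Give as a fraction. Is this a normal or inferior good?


dQ/dY = 3
At Y = 90: Q = 48 + 3*90 = 318
Ey = (dQ/dY)(Y/Q) = 3 * 90 / 318 = 45/53
Since Ey > 0, this is a normal good.

45/53 (normal good)


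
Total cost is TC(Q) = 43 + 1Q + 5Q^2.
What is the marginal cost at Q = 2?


MC = dTC/dQ = 1 + 2*5*Q
At Q = 2:
MC = 1 + 10*2
MC = 1 + 20 = 21

21


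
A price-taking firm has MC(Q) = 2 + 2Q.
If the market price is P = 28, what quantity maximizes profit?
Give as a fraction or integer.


In perfect competition, profit is maximized where P = MC.
28 = 2 + 2Q
26 = 2Q
Q* = 26/2 = 13

13


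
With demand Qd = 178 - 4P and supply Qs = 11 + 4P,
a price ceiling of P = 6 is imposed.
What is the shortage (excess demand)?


At P = 6:
Qd = 178 - 4*6 = 154
Qs = 11 + 4*6 = 35
Shortage = Qd - Qs = 154 - 35 = 119

119


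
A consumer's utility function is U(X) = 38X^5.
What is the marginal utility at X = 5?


MU = dU/dX = 38*5*X^(5-1)
MU = 190*X^4
At X = 5:
MU = 190 * 5^4
MU = 190 * 625 = 118750

118750


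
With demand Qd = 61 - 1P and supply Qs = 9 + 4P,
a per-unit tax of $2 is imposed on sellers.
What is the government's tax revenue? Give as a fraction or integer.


With tax on sellers, new supply: Qs' = 9 + 4(P - 2)
= 1 + 4P
New equilibrium quantity:
Q_new = 49
Tax revenue = tax * Q_new = 2 * 49 = 98

98


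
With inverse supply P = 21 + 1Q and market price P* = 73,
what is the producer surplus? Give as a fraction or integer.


Minimum supply price (at Q=0): P_min = 21
Quantity supplied at P* = 73:
Q* = (73 - 21)/1 = 52
PS = (1/2) * Q* * (P* - P_min)
PS = (1/2) * 52 * (73 - 21)
PS = (1/2) * 52 * 52 = 1352

1352


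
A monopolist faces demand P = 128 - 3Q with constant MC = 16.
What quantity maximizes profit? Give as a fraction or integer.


TR = P*Q = (128 - 3Q)Q = 128Q - 3Q^2
MR = dTR/dQ = 128 - 6Q
Set MR = MC:
128 - 6Q = 16
112 = 6Q
Q* = 112/6 = 56/3

56/3


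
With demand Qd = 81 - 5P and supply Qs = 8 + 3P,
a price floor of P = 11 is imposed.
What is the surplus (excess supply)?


At P = 11:
Qd = 81 - 5*11 = 26
Qs = 8 + 3*11 = 41
Surplus = Qs - Qd = 41 - 26 = 15

15


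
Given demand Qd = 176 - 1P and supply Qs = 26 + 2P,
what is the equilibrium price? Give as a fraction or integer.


At equilibrium, Qd = Qs.
176 - 1P = 26 + 2P
176 - 26 = 1P + 2P
150 = 3P
P* = 150/3 = 50

50


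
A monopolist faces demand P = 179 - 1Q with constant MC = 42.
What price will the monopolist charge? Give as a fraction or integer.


MR = 179 - 2Q
Set MR = MC: 179 - 2Q = 42
Q* = 137/2
Substitute into demand:
P* = 179 - 1*137/2 = 221/2

221/2


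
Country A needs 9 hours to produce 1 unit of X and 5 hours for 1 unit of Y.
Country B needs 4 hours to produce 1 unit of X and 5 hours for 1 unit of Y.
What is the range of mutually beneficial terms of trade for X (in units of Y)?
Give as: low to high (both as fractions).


Opportunity cost of X for Country A = hours_X / hours_Y = 9/5 = 9/5 units of Y
Opportunity cost of X for Country B = hours_X / hours_Y = 4/5 = 4/5 units of Y
Terms of trade must be between the two opportunity costs.
Range: 4/5 to 9/5

4/5 to 9/5


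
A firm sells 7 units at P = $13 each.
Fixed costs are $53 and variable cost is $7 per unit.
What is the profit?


Total Revenue = P * Q = 13 * 7 = $91
Total Cost = FC + VC*Q = 53 + 7*7 = $102
Profit = TR - TC = 91 - 102 = $-11

$-11


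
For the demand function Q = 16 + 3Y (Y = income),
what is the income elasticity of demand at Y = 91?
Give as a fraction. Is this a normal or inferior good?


dQ/dY = 3
At Y = 91: Q = 16 + 3*91 = 289
Ey = (dQ/dY)(Y/Q) = 3 * 91 / 289 = 273/289
Since Ey > 0, this is a normal good.

273/289 (normal good)


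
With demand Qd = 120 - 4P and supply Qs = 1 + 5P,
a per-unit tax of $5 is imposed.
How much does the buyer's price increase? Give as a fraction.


With a per-unit tax, the buyer's price increase depends on relative slopes.
Supply slope: d = 5, Demand slope: b = 4
Buyer's price increase = d * tax / (b + d)
= 5 * 5 / (4 + 5)
= 25 / 9 = 25/9

25/9


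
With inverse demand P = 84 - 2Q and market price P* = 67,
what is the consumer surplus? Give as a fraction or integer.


Maximum willingness to pay (at Q=0): P_max = 84
Quantity demanded at P* = 67:
Q* = (84 - 67)/2 = 17/2
CS = (1/2) * Q* * (P_max - P*)
CS = (1/2) * 17/2 * (84 - 67)
CS = (1/2) * 17/2 * 17 = 289/4

289/4


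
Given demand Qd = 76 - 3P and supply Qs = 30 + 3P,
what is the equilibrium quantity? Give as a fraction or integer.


First find equilibrium price:
76 - 3P = 30 + 3P
P* = 46/6 = 23/3
Then substitute into demand:
Q* = 76 - 3 * 23/3 = 53

53


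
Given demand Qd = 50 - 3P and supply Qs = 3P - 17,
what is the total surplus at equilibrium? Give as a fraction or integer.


Find equilibrium: 50 - 3P = 3P - 17
50 + 17 = 6P
P* = 67/6 = 67/6
Q* = 3*67/6 - 17 = 33/2
Inverse demand: P = 50/3 - Q/3, so P_max = 50/3
Inverse supply: P = 17/3 + Q/3, so P_min = 17/3
CS = (1/2) * 33/2 * (50/3 - 67/6) = 363/8
PS = (1/2) * 33/2 * (67/6 - 17/3) = 363/8
TS = CS + PS = 363/8 + 363/8 = 363/4

363/4


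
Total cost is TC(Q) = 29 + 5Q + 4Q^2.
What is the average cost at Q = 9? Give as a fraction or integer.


TC(9) = 29 + 5*9 + 4*9^2
TC(9) = 29 + 45 + 324 = 398
AC = TC/Q = 398/9 = 398/9

398/9


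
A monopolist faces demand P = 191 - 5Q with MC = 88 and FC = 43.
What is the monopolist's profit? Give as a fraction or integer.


MR = MC: 191 - 10Q = 88
Q* = 103/10
P* = 191 - 5*103/10 = 279/2
Profit = (P* - MC)*Q* - FC
= (279/2 - 88)*103/10 - 43
= 103/2*103/10 - 43
= 10609/20 - 43 = 9749/20

9749/20


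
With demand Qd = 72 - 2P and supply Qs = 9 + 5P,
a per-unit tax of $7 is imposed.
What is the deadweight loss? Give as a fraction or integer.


Pre-tax equilibrium quantity: Q* = 54
Post-tax equilibrium quantity: Q_tax = 44
Reduction in quantity: Q* - Q_tax = 10
DWL = (1/2) * tax * (Q* - Q_tax)
DWL = (1/2) * 7 * 10 = 35

35


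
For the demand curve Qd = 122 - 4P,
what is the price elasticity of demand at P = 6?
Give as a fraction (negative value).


dQ/dP = -4
At P = 6: Q = 122 - 4*6 = 98
E = (dQ/dP)(P/Q) = (-4)(6/98) = -12/49

-12/49


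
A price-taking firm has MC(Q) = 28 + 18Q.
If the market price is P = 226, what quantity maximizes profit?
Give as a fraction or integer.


In perfect competition, profit is maximized where P = MC.
226 = 28 + 18Q
198 = 18Q
Q* = 198/18 = 11

11


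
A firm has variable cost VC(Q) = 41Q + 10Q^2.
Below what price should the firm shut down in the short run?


AVC(Q) = VC(Q)/Q = 41 + 10Q
AVC is increasing in Q, so minimum AVC is at Q -> 0+.
Min AVC = 41
The firm should shut down if P < 41.

41


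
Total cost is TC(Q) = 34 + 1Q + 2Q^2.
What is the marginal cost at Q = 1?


MC = dTC/dQ = 1 + 2*2*Q
At Q = 1:
MC = 1 + 4*1
MC = 1 + 4 = 5

5


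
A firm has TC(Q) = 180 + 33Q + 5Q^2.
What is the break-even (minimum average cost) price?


AC(Q) = 180/Q + 33 + 5Q
To minimize: dAC/dQ = -180/Q^2 + 5 = 0
Q^2 = 180/5 = 36
Q* = 6
Min AC = 180/6 + 33 + 5*6
Min AC = 30 + 33 + 30 = 93

93


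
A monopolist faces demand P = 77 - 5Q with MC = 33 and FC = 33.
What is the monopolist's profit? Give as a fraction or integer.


MR = MC: 77 - 10Q = 33
Q* = 22/5
P* = 77 - 5*22/5 = 55
Profit = (P* - MC)*Q* - FC
= (55 - 33)*22/5 - 33
= 22*22/5 - 33
= 484/5 - 33 = 319/5

319/5


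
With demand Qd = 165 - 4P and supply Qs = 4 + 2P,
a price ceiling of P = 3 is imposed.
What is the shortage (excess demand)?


At P = 3:
Qd = 165 - 4*3 = 153
Qs = 4 + 2*3 = 10
Shortage = Qd - Qs = 153 - 10 = 143

143


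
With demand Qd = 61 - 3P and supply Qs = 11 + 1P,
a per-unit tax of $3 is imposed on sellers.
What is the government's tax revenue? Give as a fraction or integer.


With tax on sellers, new supply: Qs' = 11 + 1(P - 3)
= 8 + 1P
New equilibrium quantity:
Q_new = 85/4
Tax revenue = tax * Q_new = 3 * 85/4 = 255/4

255/4


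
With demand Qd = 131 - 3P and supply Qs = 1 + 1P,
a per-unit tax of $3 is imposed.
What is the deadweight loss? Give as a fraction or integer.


Pre-tax equilibrium quantity: Q* = 67/2
Post-tax equilibrium quantity: Q_tax = 125/4
Reduction in quantity: Q* - Q_tax = 9/4
DWL = (1/2) * tax * (Q* - Q_tax)
DWL = (1/2) * 3 * 9/4 = 27/8

27/8


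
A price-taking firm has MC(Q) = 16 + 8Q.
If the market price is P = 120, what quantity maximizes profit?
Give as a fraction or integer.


In perfect competition, profit is maximized where P = MC.
120 = 16 + 8Q
104 = 8Q
Q* = 104/8 = 13

13


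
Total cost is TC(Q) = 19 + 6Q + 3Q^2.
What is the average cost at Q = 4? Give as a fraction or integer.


TC(4) = 19 + 6*4 + 3*4^2
TC(4) = 19 + 24 + 48 = 91
AC = TC/Q = 91/4 = 91/4

91/4


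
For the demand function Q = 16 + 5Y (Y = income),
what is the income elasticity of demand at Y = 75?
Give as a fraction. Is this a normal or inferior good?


dQ/dY = 5
At Y = 75: Q = 16 + 5*75 = 391
Ey = (dQ/dY)(Y/Q) = 5 * 75 / 391 = 375/391
Since Ey > 0, this is a normal good.

375/391 (normal good)


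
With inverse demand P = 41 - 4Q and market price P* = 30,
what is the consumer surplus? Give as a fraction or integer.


Maximum willingness to pay (at Q=0): P_max = 41
Quantity demanded at P* = 30:
Q* = (41 - 30)/4 = 11/4
CS = (1/2) * Q* * (P_max - P*)
CS = (1/2) * 11/4 * (41 - 30)
CS = (1/2) * 11/4 * 11 = 121/8

121/8


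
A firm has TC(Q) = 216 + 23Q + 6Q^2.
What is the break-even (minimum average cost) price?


AC(Q) = 216/Q + 23 + 6Q
To minimize: dAC/dQ = -216/Q^2 + 6 = 0
Q^2 = 216/6 = 36
Q* = 6
Min AC = 216/6 + 23 + 6*6
Min AC = 36 + 23 + 36 = 95

95


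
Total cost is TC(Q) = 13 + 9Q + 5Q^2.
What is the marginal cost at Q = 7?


MC = dTC/dQ = 9 + 2*5*Q
At Q = 7:
MC = 9 + 10*7
MC = 9 + 70 = 79

79


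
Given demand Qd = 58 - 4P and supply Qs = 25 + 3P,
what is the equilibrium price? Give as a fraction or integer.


At equilibrium, Qd = Qs.
58 - 4P = 25 + 3P
58 - 25 = 4P + 3P
33 = 7P
P* = 33/7 = 33/7

33/7


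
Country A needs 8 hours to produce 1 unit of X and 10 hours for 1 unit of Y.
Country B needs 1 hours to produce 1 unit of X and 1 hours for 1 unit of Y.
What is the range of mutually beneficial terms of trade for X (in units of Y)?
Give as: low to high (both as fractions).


Opportunity cost of X for Country A = hours_X / hours_Y = 8/10 = 4/5 units of Y
Opportunity cost of X for Country B = hours_X / hours_Y = 1/1 = 1 units of Y
Terms of trade must be between the two opportunity costs.
Range: 4/5 to 1

4/5 to 1


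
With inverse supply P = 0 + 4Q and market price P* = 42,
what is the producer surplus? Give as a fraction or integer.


Minimum supply price (at Q=0): P_min = 0
Quantity supplied at P* = 42:
Q* = (42 - 0)/4 = 21/2
PS = (1/2) * Q* * (P* - P_min)
PS = (1/2) * 21/2 * (42 - 0)
PS = (1/2) * 21/2 * 42 = 441/2

441/2


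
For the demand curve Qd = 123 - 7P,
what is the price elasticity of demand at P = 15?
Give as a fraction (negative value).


dQ/dP = -7
At P = 15: Q = 123 - 7*15 = 18
E = (dQ/dP)(P/Q) = (-7)(15/18) = -35/6

-35/6


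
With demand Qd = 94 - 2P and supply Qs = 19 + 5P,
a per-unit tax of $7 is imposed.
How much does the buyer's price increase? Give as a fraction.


With a per-unit tax, the buyer's price increase depends on relative slopes.
Supply slope: d = 5, Demand slope: b = 2
Buyer's price increase = d * tax / (b + d)
= 5 * 7 / (2 + 5)
= 35 / 7 = 5

5


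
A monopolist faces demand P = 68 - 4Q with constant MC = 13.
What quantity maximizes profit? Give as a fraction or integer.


TR = P*Q = (68 - 4Q)Q = 68Q - 4Q^2
MR = dTR/dQ = 68 - 8Q
Set MR = MC:
68 - 8Q = 13
55 = 8Q
Q* = 55/8 = 55/8

55/8


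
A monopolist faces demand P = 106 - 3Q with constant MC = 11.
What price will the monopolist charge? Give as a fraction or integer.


MR = 106 - 6Q
Set MR = MC: 106 - 6Q = 11
Q* = 95/6
Substitute into demand:
P* = 106 - 3*95/6 = 117/2

117/2


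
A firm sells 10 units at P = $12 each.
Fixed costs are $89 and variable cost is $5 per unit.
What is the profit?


Total Revenue = P * Q = 12 * 10 = $120
Total Cost = FC + VC*Q = 89 + 5*10 = $139
Profit = TR - TC = 120 - 139 = $-19

$-19


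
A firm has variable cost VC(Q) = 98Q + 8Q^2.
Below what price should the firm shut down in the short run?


AVC(Q) = VC(Q)/Q = 98 + 8Q
AVC is increasing in Q, so minimum AVC is at Q -> 0+.
Min AVC = 98
The firm should shut down if P < 98.

98


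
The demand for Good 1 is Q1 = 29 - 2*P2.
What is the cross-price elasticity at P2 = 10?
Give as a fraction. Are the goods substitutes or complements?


dQ1/dP2 = -2
At P2 = 10: Q1 = 29 - 2*10 = 9
Exy = (dQ1/dP2)(P2/Q1) = -2 * 10 / 9 = -20/9
Since Exy < 0, the goods are complements.

-20/9 (complements)


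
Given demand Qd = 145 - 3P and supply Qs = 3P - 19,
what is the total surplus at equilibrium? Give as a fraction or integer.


Find equilibrium: 145 - 3P = 3P - 19
145 + 19 = 6P
P* = 164/6 = 82/3
Q* = 3*82/3 - 19 = 63
Inverse demand: P = 145/3 - Q/3, so P_max = 145/3
Inverse supply: P = 19/3 + Q/3, so P_min = 19/3
CS = (1/2) * 63 * (145/3 - 82/3) = 1323/2
PS = (1/2) * 63 * (82/3 - 19/3) = 1323/2
TS = CS + PS = 1323/2 + 1323/2 = 1323

1323


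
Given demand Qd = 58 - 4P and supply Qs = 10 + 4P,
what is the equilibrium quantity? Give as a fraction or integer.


First find equilibrium price:
58 - 4P = 10 + 4P
P* = 48/8 = 6
Then substitute into demand:
Q* = 58 - 4 * 6 = 34

34


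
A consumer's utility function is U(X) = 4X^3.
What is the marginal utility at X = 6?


MU = dU/dX = 4*3*X^(3-1)
MU = 12*X^2
At X = 6:
MU = 12 * 6^2
MU = 12 * 36 = 432

432


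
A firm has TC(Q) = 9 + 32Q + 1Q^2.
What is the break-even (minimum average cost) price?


AC(Q) = 9/Q + 32 + 1Q
To minimize: dAC/dQ = -9/Q^2 + 1 = 0
Q^2 = 9/1 = 9
Q* = 3
Min AC = 9/3 + 32 + 1*3
Min AC = 3 + 32 + 3 = 38

38


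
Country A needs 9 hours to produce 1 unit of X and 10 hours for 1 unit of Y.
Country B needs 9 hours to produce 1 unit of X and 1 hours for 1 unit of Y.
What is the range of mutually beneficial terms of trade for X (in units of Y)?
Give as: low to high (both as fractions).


Opportunity cost of X for Country A = hours_X / hours_Y = 9/10 = 9/10 units of Y
Opportunity cost of X for Country B = hours_X / hours_Y = 9/1 = 9 units of Y
Terms of trade must be between the two opportunity costs.
Range: 9/10 to 9

9/10 to 9


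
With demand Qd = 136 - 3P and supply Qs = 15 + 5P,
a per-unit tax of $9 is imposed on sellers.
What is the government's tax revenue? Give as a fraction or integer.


With tax on sellers, new supply: Qs' = 15 + 5(P - 9)
= 5P - 30
New equilibrium quantity:
Q_new = 295/4
Tax revenue = tax * Q_new = 9 * 295/4 = 2655/4

2655/4


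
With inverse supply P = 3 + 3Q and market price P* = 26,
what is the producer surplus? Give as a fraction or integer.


Minimum supply price (at Q=0): P_min = 3
Quantity supplied at P* = 26:
Q* = (26 - 3)/3 = 23/3
PS = (1/2) * Q* * (P* - P_min)
PS = (1/2) * 23/3 * (26 - 3)
PS = (1/2) * 23/3 * 23 = 529/6

529/6


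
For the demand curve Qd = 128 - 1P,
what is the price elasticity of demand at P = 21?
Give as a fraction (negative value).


dQ/dP = -1
At P = 21: Q = 128 - 1*21 = 107
E = (dQ/dP)(P/Q) = (-1)(21/107) = -21/107

-21/107


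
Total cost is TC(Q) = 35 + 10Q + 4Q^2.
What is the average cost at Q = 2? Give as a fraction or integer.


TC(2) = 35 + 10*2 + 4*2^2
TC(2) = 35 + 20 + 16 = 71
AC = TC/Q = 71/2 = 71/2

71/2


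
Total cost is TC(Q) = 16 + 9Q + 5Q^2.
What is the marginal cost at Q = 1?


MC = dTC/dQ = 9 + 2*5*Q
At Q = 1:
MC = 9 + 10*1
MC = 9 + 10 = 19

19


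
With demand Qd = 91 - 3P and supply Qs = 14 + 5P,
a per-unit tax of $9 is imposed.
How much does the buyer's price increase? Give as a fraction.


With a per-unit tax, the buyer's price increase depends on relative slopes.
Supply slope: d = 5, Demand slope: b = 3
Buyer's price increase = d * tax / (b + d)
= 5 * 9 / (3 + 5)
= 45 / 8 = 45/8

45/8


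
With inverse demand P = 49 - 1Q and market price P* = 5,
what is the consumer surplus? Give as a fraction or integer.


Maximum willingness to pay (at Q=0): P_max = 49
Quantity demanded at P* = 5:
Q* = (49 - 5)/1 = 44
CS = (1/2) * Q* * (P_max - P*)
CS = (1/2) * 44 * (49 - 5)
CS = (1/2) * 44 * 44 = 968

968


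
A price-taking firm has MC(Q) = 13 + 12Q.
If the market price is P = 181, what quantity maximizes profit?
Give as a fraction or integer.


In perfect competition, profit is maximized where P = MC.
181 = 13 + 12Q
168 = 12Q
Q* = 168/12 = 14

14


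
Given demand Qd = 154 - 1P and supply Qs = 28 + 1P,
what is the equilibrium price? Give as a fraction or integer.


At equilibrium, Qd = Qs.
154 - 1P = 28 + 1P
154 - 28 = 1P + 1P
126 = 2P
P* = 126/2 = 63

63


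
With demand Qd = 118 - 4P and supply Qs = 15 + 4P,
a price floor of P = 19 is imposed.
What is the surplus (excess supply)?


At P = 19:
Qd = 118 - 4*19 = 42
Qs = 15 + 4*19 = 91
Surplus = Qs - Qd = 91 - 42 = 49

49


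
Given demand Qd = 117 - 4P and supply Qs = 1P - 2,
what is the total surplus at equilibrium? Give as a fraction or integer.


Find equilibrium: 117 - 4P = 1P - 2
117 + 2 = 5P
P* = 119/5 = 119/5
Q* = 1*119/5 - 2 = 109/5
Inverse demand: P = 117/4 - Q/4, so P_max = 117/4
Inverse supply: P = 2 + Q/1, so P_min = 2
CS = (1/2) * 109/5 * (117/4 - 119/5) = 11881/200
PS = (1/2) * 109/5 * (119/5 - 2) = 11881/50
TS = CS + PS = 11881/200 + 11881/50 = 11881/40

11881/40


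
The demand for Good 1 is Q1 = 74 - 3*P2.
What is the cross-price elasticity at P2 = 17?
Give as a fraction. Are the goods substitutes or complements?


dQ1/dP2 = -3
At P2 = 17: Q1 = 74 - 3*17 = 23
Exy = (dQ1/dP2)(P2/Q1) = -3 * 17 / 23 = -51/23
Since Exy < 0, the goods are complements.

-51/23 (complements)


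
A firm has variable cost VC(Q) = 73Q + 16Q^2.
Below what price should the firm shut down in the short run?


AVC(Q) = VC(Q)/Q = 73 + 16Q
AVC is increasing in Q, so minimum AVC is at Q -> 0+.
Min AVC = 73
The firm should shut down if P < 73.

73


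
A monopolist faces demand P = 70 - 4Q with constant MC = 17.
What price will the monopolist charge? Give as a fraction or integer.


MR = 70 - 8Q
Set MR = MC: 70 - 8Q = 17
Q* = 53/8
Substitute into demand:
P* = 70 - 4*53/8 = 87/2

87/2


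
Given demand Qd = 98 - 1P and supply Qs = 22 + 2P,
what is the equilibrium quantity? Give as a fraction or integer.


First find equilibrium price:
98 - 1P = 22 + 2P
P* = 76/3 = 76/3
Then substitute into demand:
Q* = 98 - 1 * 76/3 = 218/3

218/3


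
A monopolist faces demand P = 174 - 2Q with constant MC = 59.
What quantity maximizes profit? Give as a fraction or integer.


TR = P*Q = (174 - 2Q)Q = 174Q - 2Q^2
MR = dTR/dQ = 174 - 4Q
Set MR = MC:
174 - 4Q = 59
115 = 4Q
Q* = 115/4 = 115/4

115/4


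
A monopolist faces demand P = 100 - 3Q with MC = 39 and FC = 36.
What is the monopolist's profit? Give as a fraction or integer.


MR = MC: 100 - 6Q = 39
Q* = 61/6
P* = 100 - 3*61/6 = 139/2
Profit = (P* - MC)*Q* - FC
= (139/2 - 39)*61/6 - 36
= 61/2*61/6 - 36
= 3721/12 - 36 = 3289/12

3289/12


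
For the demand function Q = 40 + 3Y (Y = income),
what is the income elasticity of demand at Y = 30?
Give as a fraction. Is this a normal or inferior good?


dQ/dY = 3
At Y = 30: Q = 40 + 3*30 = 130
Ey = (dQ/dY)(Y/Q) = 3 * 30 / 130 = 9/13
Since Ey > 0, this is a normal good.

9/13 (normal good)


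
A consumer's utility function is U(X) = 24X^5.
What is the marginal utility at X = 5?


MU = dU/dX = 24*5*X^(5-1)
MU = 120*X^4
At X = 5:
MU = 120 * 5^4
MU = 120 * 625 = 75000

75000


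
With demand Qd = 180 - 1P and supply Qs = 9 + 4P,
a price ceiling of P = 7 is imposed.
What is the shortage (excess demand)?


At P = 7:
Qd = 180 - 1*7 = 173
Qs = 9 + 4*7 = 37
Shortage = Qd - Qs = 173 - 37 = 136

136


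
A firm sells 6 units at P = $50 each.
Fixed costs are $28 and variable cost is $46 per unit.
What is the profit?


Total Revenue = P * Q = 50 * 6 = $300
Total Cost = FC + VC*Q = 28 + 46*6 = $304
Profit = TR - TC = 300 - 304 = $-4

$-4


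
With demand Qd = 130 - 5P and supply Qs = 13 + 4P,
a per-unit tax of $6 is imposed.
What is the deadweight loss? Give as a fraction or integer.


Pre-tax equilibrium quantity: Q* = 65
Post-tax equilibrium quantity: Q_tax = 155/3
Reduction in quantity: Q* - Q_tax = 40/3
DWL = (1/2) * tax * (Q* - Q_tax)
DWL = (1/2) * 6 * 40/3 = 40

40


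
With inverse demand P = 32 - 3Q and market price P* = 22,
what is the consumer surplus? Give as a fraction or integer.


Maximum willingness to pay (at Q=0): P_max = 32
Quantity demanded at P* = 22:
Q* = (32 - 22)/3 = 10/3
CS = (1/2) * Q* * (P_max - P*)
CS = (1/2) * 10/3 * (32 - 22)
CS = (1/2) * 10/3 * 10 = 50/3

50/3


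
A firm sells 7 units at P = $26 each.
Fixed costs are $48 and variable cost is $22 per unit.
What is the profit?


Total Revenue = P * Q = 26 * 7 = $182
Total Cost = FC + VC*Q = 48 + 22*7 = $202
Profit = TR - TC = 182 - 202 = $-20

$-20


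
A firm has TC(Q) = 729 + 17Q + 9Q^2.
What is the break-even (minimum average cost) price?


AC(Q) = 729/Q + 17 + 9Q
To minimize: dAC/dQ = -729/Q^2 + 9 = 0
Q^2 = 729/9 = 81
Q* = 9
Min AC = 729/9 + 17 + 9*9
Min AC = 81 + 17 + 81 = 179

179


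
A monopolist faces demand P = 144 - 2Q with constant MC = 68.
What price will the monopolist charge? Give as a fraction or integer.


MR = 144 - 4Q
Set MR = MC: 144 - 4Q = 68
Q* = 19
Substitute into demand:
P* = 144 - 2*19 = 106

106


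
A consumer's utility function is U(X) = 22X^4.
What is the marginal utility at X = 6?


MU = dU/dX = 22*4*X^(4-1)
MU = 88*X^3
At X = 6:
MU = 88 * 6^3
MU = 88 * 216 = 19008

19008


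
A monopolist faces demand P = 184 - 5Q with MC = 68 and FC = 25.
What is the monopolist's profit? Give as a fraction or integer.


MR = MC: 184 - 10Q = 68
Q* = 58/5
P* = 184 - 5*58/5 = 126
Profit = (P* - MC)*Q* - FC
= (126 - 68)*58/5 - 25
= 58*58/5 - 25
= 3364/5 - 25 = 3239/5

3239/5


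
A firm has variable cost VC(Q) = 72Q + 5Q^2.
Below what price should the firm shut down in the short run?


AVC(Q) = VC(Q)/Q = 72 + 5Q
AVC is increasing in Q, so minimum AVC is at Q -> 0+.
Min AVC = 72
The firm should shut down if P < 72.

72


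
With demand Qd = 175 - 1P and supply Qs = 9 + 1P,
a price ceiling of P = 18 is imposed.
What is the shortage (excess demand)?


At P = 18:
Qd = 175 - 1*18 = 157
Qs = 9 + 1*18 = 27
Shortage = Qd - Qs = 157 - 27 = 130

130


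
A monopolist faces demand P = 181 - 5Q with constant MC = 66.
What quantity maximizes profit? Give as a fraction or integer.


TR = P*Q = (181 - 5Q)Q = 181Q - 5Q^2
MR = dTR/dQ = 181 - 10Q
Set MR = MC:
181 - 10Q = 66
115 = 10Q
Q* = 115/10 = 23/2

23/2


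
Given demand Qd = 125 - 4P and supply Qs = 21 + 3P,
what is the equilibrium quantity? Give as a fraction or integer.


First find equilibrium price:
125 - 4P = 21 + 3P
P* = 104/7 = 104/7
Then substitute into demand:
Q* = 125 - 4 * 104/7 = 459/7

459/7


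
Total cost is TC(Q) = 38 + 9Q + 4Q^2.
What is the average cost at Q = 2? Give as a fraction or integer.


TC(2) = 38 + 9*2 + 4*2^2
TC(2) = 38 + 18 + 16 = 72
AC = TC/Q = 72/2 = 36

36


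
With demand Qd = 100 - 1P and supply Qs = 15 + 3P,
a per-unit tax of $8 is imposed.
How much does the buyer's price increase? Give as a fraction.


With a per-unit tax, the buyer's price increase depends on relative slopes.
Supply slope: d = 3, Demand slope: b = 1
Buyer's price increase = d * tax / (b + d)
= 3 * 8 / (1 + 3)
= 24 / 4 = 6

6


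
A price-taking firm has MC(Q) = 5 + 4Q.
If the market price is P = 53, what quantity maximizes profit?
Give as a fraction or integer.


In perfect competition, profit is maximized where P = MC.
53 = 5 + 4Q
48 = 4Q
Q* = 48/4 = 12

12


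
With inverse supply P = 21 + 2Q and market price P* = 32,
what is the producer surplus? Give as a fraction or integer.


Minimum supply price (at Q=0): P_min = 21
Quantity supplied at P* = 32:
Q* = (32 - 21)/2 = 11/2
PS = (1/2) * Q* * (P* - P_min)
PS = (1/2) * 11/2 * (32 - 21)
PS = (1/2) * 11/2 * 11 = 121/4

121/4


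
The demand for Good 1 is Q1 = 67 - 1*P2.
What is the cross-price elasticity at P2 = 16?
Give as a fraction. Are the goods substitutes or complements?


dQ1/dP2 = -1
At P2 = 16: Q1 = 67 - 1*16 = 51
Exy = (dQ1/dP2)(P2/Q1) = -1 * 16 / 51 = -16/51
Since Exy < 0, the goods are complements.

-16/51 (complements)


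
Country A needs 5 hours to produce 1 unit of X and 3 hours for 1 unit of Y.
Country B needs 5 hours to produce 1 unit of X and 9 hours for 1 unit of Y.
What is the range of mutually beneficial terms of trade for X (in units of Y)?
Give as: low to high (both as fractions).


Opportunity cost of X for Country A = hours_X / hours_Y = 5/3 = 5/3 units of Y
Opportunity cost of X for Country B = hours_X / hours_Y = 5/9 = 5/9 units of Y
Terms of trade must be between the two opportunity costs.
Range: 5/9 to 5/3

5/9 to 5/3


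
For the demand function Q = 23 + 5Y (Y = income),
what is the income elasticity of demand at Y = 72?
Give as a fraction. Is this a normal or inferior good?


dQ/dY = 5
At Y = 72: Q = 23 + 5*72 = 383
Ey = (dQ/dY)(Y/Q) = 5 * 72 / 383 = 360/383
Since Ey > 0, this is a normal good.

360/383 (normal good)


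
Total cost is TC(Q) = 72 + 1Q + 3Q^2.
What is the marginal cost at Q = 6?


MC = dTC/dQ = 1 + 2*3*Q
At Q = 6:
MC = 1 + 6*6
MC = 1 + 36 = 37

37


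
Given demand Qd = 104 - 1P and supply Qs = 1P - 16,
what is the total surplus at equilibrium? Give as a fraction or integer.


Find equilibrium: 104 - 1P = 1P - 16
104 + 16 = 2P
P* = 120/2 = 60
Q* = 1*60 - 16 = 44
Inverse demand: P = 104 - Q/1, so P_max = 104
Inverse supply: P = 16 + Q/1, so P_min = 16
CS = (1/2) * 44 * (104 - 60) = 968
PS = (1/2) * 44 * (60 - 16) = 968
TS = CS + PS = 968 + 968 = 1936

1936


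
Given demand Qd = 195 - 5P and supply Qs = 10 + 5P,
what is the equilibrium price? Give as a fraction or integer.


At equilibrium, Qd = Qs.
195 - 5P = 10 + 5P
195 - 10 = 5P + 5P
185 = 10P
P* = 185/10 = 37/2

37/2


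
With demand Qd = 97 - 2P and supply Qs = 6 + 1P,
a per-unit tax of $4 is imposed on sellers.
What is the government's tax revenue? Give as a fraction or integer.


With tax on sellers, new supply: Qs' = 6 + 1(P - 4)
= 2 + 1P
New equilibrium quantity:
Q_new = 101/3
Tax revenue = tax * Q_new = 4 * 101/3 = 404/3

404/3


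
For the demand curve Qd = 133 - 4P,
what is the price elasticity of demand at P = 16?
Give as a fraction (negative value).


dQ/dP = -4
At P = 16: Q = 133 - 4*16 = 69
E = (dQ/dP)(P/Q) = (-4)(16/69) = -64/69

-64/69


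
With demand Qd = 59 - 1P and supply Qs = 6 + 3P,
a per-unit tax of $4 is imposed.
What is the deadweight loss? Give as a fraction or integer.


Pre-tax equilibrium quantity: Q* = 183/4
Post-tax equilibrium quantity: Q_tax = 171/4
Reduction in quantity: Q* - Q_tax = 3
DWL = (1/2) * tax * (Q* - Q_tax)
DWL = (1/2) * 4 * 3 = 6

6


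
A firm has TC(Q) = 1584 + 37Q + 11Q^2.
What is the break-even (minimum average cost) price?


AC(Q) = 1584/Q + 37 + 11Q
To minimize: dAC/dQ = -1584/Q^2 + 11 = 0
Q^2 = 1584/11 = 144
Q* = 12
Min AC = 1584/12 + 37 + 11*12
Min AC = 132 + 37 + 132 = 301

301


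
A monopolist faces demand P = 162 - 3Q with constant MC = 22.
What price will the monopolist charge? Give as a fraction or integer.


MR = 162 - 6Q
Set MR = MC: 162 - 6Q = 22
Q* = 70/3
Substitute into demand:
P* = 162 - 3*70/3 = 92

92


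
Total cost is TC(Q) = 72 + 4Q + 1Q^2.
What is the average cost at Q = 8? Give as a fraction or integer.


TC(8) = 72 + 4*8 + 1*8^2
TC(8) = 72 + 32 + 64 = 168
AC = TC/Q = 168/8 = 21

21


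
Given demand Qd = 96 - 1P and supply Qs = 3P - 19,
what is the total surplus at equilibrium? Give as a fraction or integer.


Find equilibrium: 96 - 1P = 3P - 19
96 + 19 = 4P
P* = 115/4 = 115/4
Q* = 3*115/4 - 19 = 269/4
Inverse demand: P = 96 - Q/1, so P_max = 96
Inverse supply: P = 19/3 + Q/3, so P_min = 19/3
CS = (1/2) * 269/4 * (96 - 115/4) = 72361/32
PS = (1/2) * 269/4 * (115/4 - 19/3) = 72361/96
TS = CS + PS = 72361/32 + 72361/96 = 72361/24

72361/24


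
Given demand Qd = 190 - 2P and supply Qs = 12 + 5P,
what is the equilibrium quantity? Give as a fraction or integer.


First find equilibrium price:
190 - 2P = 12 + 5P
P* = 178/7 = 178/7
Then substitute into demand:
Q* = 190 - 2 * 178/7 = 974/7

974/7


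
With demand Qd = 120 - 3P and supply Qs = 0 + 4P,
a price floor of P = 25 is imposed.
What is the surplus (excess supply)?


At P = 25:
Qd = 120 - 3*25 = 45
Qs = 0 + 4*25 = 100
Surplus = Qs - Qd = 100 - 45 = 55

55


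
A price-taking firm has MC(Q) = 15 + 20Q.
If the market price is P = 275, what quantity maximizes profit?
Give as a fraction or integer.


In perfect competition, profit is maximized where P = MC.
275 = 15 + 20Q
260 = 20Q
Q* = 260/20 = 13

13
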